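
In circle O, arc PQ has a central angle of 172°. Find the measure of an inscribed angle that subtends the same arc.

Inscribed angle = 172° / 2 = 86° (inscribed angle theorem).

86°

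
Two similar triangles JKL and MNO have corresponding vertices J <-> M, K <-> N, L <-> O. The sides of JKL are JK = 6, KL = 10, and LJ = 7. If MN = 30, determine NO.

k = 30/6 = 5. NO = 5 * 10 = 50.

50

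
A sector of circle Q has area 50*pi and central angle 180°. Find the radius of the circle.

r² = 360 × 50*pi / (π × 180) = 100, so r = 10.

10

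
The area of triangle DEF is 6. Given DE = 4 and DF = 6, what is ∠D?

sin(C) = 2 * 6 / (4 * 6) = 1/2, so C = arcsin(1/2) = 30°.
Since sin(180° - C) = sin(C), the obtuse angle 150° gives the same area, so C = 30° or C = 150°.

30° or 150°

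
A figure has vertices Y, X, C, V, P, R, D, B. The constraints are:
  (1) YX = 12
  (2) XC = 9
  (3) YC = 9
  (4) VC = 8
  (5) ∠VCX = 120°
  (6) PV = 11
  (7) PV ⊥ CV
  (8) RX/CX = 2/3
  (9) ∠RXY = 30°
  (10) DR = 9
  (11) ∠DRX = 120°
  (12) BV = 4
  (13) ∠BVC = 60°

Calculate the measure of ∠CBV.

Step 1: By the law of cosines on triangle BVC: BC² = 4² + 8² − 2·4·8·cos(60°) = 48, so BC = 4·√3.
Step 2: By the inverse law of cosines on triangle CBV: cos(∠CBV) = ((4·√3)² + 4² − 8²) / (2·4·√3·4) = 0/55.43 = 0, so ∠CBV = 90°.

Therefore, the measure of angle ∠CBV = 90°.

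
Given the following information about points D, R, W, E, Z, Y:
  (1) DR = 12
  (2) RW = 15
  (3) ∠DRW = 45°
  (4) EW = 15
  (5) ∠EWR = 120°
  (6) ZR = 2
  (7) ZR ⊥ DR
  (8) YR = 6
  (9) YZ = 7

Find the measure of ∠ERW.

Step 1: By the law of cosines on triangle RWE: RE² = 15² + 15² − 2·15·15·cos(120°) = 675, so RE = 15·√3.
Step 2: By the inverse law of cosines on triangle ERW: cos(∠ERW) = ((15·√3)² + 15² − 15²) / (2·15·√3·15) = 675/779.42 = 0.866, so ∠ERW = 30°.

Therefore, the measure of angle ∠ERW = 30°.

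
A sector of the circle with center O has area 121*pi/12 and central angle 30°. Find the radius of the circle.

The sector covers 30°/360° = 1/12 of the full circle.
Full circle area = 121*pi/12 / 1/12 = 121*pi.
Since full area = πr², we get r² = 121*pi/π = 121, so r = 11.

11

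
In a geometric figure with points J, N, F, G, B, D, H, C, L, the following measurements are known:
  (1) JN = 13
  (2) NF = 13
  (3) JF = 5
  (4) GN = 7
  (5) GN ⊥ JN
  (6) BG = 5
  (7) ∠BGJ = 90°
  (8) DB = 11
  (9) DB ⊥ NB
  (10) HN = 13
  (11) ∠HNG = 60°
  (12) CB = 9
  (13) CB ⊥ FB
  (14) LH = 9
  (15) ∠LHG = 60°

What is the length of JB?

Step 1: By the law of cosines on triangle JNG: JG² = 13² + 7² − 2·13·7·cos(90°) = 218, so JG ≈ 14.76.
Step 2: By the law of cosines on triangle JGB: JB² = 14.76² + 5² − 2·14.76·5·cos(90°) = 243, so JB = 9·√3.

Therefore, the length of JB = 9·√3.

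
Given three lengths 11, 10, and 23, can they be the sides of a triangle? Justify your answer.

Check the triangle inequality: 11 + 10 = 21 ≤ 23.
Since the sum of two sides does not exceed the third, no triangle can be formed.

No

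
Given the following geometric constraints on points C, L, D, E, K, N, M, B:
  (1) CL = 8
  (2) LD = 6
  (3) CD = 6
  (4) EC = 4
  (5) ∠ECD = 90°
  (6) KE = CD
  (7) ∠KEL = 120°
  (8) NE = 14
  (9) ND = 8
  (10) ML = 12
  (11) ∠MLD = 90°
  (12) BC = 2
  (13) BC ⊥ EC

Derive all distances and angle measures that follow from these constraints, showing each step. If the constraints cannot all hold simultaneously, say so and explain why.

The constraints are consistent.

From the given relations:
  KE = CD = 6

Step 1: From DC = 6, CE = 4, and ∠DCE = 90°, by the law of cosines:
  DE² = DC² + CE² - 2·DC·CE·cos(90°) = 36 + 16 - 0 = 52
  DE = 2·√13

Step 2: From DL = 6, LM = 12, and ∠DLM = 90°, by the law of cosines:
  DM² = DL² + LM² - 2·DL·LM·cos(90°) = 36 + 144 - 0 = 180
  DM = 6·√5

Step 3: From EC = 4, CB = 2, and ∠ECB = 90°, by the law of cosines:
  EB² = EC² + CB² - 2·EC·CB·cos(90°) = 16 + 4 - 0 = 20
  EB = 2·√5

Step 4: From CD = 6, CL = 8, DL = 6, by the inverse law of cosines:
  cos(∠DCL) = (CD² + CL² - DL²) / (2·CD·CL)
  ∠DCL = 48.19°

Step 5: From LC = 8, LD = 6, CD = 6, by the inverse law of cosines:
  cos(∠CLD) = (LC² + LD² - CD²) / (2·LC·LD)
  ∠CLD = 48.19°

Step 6: From DC = 6, DL = 6, CL = 8, by the inverse law of cosines:
  cos(∠CDL) = (DC² + DL² - CL²) / (2·DC·DL)
  ∠CDL = 83.62°

Step 7: From DC = 6, DE = 2·√13, CE = 4, by the inverse law of cosines:
  cos(∠CDE) = (DC² + DE² - CE²) / (2·DC·DE)
  ∠CDE = 33.69°

Step 8: From DE = 2·√13, DN = 8, EN = 14, by the inverse law of cosines:
  cos(∠EDN) = (DE² + DN² - EN²) / (2·DE·DN)
  ∠EDN = 133.9°

Step 9: From DL = 6, DM = 6·√5, LM = 12, by the inverse law of cosines:
  cos(∠LDM) = (DL² + DM² - LM²) / (2·DL·DM)
  ∠LDM = 63.43°

Step 10: From EB = 2·√5, EC = 4, BC = 2, by the inverse law of cosines:
  cos(∠BEC) = (EB² + EC² - BC²) / (2·EB·EC)
  ∠BEC = 26.57°

Step 11: From EC = 4, ED = 2·√13, CD = 6, by the inverse law of cosines:
  cos(∠CED) = (EC² + ED² - CD²) / (2·EC·ED)
  ∠CED = 56.31°

Step 12: From ED = 2·√13, EN = 14, DN = 8, by the inverse law of cosines:
  cos(∠DEN) = (ED² + EN² - DN²) / (2·ED·EN)
  ∠DEN = 24.32°

Step 13: From ND = 8, NE = 14, DE = 2·√13, by the inverse law of cosines:
  cos(∠DNE) = (ND² + NE² - DE²) / (2·ND·NE)
  ∠DNE = 21.79°

Step 14: From MD = 6·√5, ML = 12, DL = 6, by the inverse law of cosines:
  cos(∠DML) = (MD² + ML² - DL²) / (2·MD·ML)
  ∠DML = 26.57°

Step 15: From BC = 2, BE = 2·√5, CE = 4, by the inverse law of cosines:
  cos(∠CBE) = (BC² + BE² - CE²) / (2·BC·BE)
  ∠CBE = 63.43°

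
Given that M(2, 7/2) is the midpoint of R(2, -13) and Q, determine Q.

Using the midpoint formula: M = ((x1 + x2)/2, (y1 + y2)/2)
We know M = (2, 7/2) and R = (2, -13)
For x: 2 = (2 + x2)/2, so x2 = 2*2 - 2 = 2
For y: 7/2 = (-13 + y2)/2, so y2 = 2*7/2 - -13 = 20
Q = (2, 20)

(2, 20)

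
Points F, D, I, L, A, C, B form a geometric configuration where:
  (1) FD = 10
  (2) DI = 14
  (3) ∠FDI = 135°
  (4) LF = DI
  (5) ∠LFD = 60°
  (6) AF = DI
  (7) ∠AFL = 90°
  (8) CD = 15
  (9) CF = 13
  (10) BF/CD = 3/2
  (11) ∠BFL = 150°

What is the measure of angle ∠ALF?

From the given relations: LF = DI = 14; AF = DI = 14.
Step 1: By the law of cosines on triangle LFA: LA² = 14² + 14² − 2·14·14·cos(90°) = 392, so LA = 14·√2.
Step 2: By the inverse law of cosines on triangle ALF: cos(∠ALF) = ((14·√2)² + 14² − 14²) / (2·14·√2·14) = 392/554.37 = 0.7071, so ∠ALF = 45°.

Therefore, the measure of angle ∠ALF = 45°.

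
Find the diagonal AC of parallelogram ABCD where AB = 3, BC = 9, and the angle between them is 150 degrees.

Using the law of cosines:
d^2 = 3^2 + 9^2 - 2(3)(9)cos(150 degrees)
d^2 = 9 + 81 - 54*-sqrt(3)/2
d^2 = 27*sqrt(3) + 90
d = 3*sqrt(3*sqrt(3) + 10)

3*sqrt(3*sqrt(3) + 10)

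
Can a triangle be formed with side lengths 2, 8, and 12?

No.
The triangle inequality is violated: 2 + 8 = 10 ≤ 12.
These lengths cannot form a triangle.

No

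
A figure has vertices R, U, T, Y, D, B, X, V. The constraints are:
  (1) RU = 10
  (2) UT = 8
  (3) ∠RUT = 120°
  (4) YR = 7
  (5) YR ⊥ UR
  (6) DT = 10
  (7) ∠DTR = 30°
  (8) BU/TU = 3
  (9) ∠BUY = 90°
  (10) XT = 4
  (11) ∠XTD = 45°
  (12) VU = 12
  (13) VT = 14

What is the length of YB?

From the given relations: BU = 3·TU = 3·8 = 24.
Step 1: By the law of cosines on triangle URY: UY² = 10² + 7² − 2·10·7·cos(90°) = 149, so UY = √149.
Step 2: By the law of cosines on triangle YUB: YB² = √149² + 24² − 2·√149·24·cos(90°) = 725, so YB = 5·√29.

Therefore, the length of YB = 5·√29.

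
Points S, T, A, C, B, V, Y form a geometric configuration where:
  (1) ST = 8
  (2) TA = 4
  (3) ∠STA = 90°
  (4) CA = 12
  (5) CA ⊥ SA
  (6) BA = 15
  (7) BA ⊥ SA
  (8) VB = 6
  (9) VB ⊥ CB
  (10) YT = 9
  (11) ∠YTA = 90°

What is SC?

Step 1: By the law of cosines on triangle STA: SA² = 8² + 4² − 2·8·4·cos(90°) = 80, so SA = 4·√5.
Step 2: By the law of cosines on triangle SAC: SC² = (4·√5)² + 12² − 2·4·√5·12·cos(90°) = 224, so SC = 4·√14.

Therefore, the length of SC = 4·√14.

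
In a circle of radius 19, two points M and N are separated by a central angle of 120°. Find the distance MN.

Chord = 2(19) sin(60°) = 19*sqrt(3)

19*sqrt(3)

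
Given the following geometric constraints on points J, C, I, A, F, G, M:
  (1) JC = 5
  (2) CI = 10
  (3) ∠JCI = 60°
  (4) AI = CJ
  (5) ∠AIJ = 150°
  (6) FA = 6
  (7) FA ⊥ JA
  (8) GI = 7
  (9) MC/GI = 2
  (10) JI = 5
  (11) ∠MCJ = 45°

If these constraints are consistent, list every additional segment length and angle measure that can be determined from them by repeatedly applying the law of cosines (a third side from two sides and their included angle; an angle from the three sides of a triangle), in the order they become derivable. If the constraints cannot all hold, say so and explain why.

These constraints are not satisfiable: (1), (2) and (3) already determine JI: by the law of cosines JI² = 5² + 10² − 2·5·10·cos(60°) = 75, so JI = 5·√3, which contradicts (10) JI = 5. No planar figure meets all of them, so nothing further can be derived.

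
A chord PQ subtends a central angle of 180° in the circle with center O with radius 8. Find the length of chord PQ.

Drop a perpendicular from the center to the chord, bisecting both the chord and the central angle.
Each half-chord = r sin(θ/2) = 8 sin(90°).
The full chord = 2 × 8 × sin(90°) = 16.

16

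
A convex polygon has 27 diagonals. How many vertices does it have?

Using d = n(n - 3)/2, we solve 27 = n(n - 3)/2.
So n(n - 3) = 54.
Testing n = 9: 9 * 6 = 54 = 54. Correct.
The polygon has 9 sides.

9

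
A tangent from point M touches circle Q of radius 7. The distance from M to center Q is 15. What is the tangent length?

tangent = √(d² - r²) = √(15² - 7²) = √(225 - 49) = √176 = 4*sqrt(11)

4*sqrt(11)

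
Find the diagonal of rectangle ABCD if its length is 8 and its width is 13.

d = sqrt(8^2 + 13^2) = sqrt(233)

sqrt(233)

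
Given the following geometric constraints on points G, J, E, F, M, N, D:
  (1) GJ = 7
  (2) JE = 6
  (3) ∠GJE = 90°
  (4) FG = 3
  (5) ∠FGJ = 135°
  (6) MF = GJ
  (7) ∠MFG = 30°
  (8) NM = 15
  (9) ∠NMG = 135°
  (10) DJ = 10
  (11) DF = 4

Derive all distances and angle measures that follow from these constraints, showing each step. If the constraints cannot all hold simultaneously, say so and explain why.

The constraints are consistent.

From the given relations:
  MF = GJ = 7

Step 1: From GJ = 7, JE = 6, and ∠GJE = 90°, by the law of cosines:
  GE² = GJ² + JE² - 2·GJ·JE·cos(90°) = 49 + 36 - 0 = 85
  GE = √85

Step 2: From GF = 3, FM = 7, and ∠GFM = 30°, by the law of cosines:
  GM² = GF² + FM² - 2·GF·FM·cos(30°) = 9 + 49 - 36.37 = 21.63
  GM ≈ 4.65

Step 3: From JG = 7, GF = 3, and ∠JGF = 135°, by the law of cosines:
  JF² = JG² + GF² - 2·JG·GF·cos(135°) = 49 + 9 + 29.7 = 87.7
  JF ≈ 9.36

Step 4: From GM = 4.65, MN = 15, and ∠GMN = 135°, by the law of cosines:
  GN² = GM² + MN² - 2·GM·MN·cos(135°) = 21.63 + 225 + 98.65 = 345.3
  GN ≈ 18.58

Step 5: From GE = √85, GJ = 7, EJ = 6, by the inverse law of cosines:
  cos(∠EGJ) = (GE² + GJ² - EJ²) / (2·GE·GJ)
  ∠EGJ = 40.6°

Step 6: From GF = 3, GM = 4.65, FM = 7, by the inverse law of cosines:
  cos(∠FGM) = (GF² + GM² - FM²) / (2·GF·GM)
  ∠FGM = 131.18°

Step 7: From JD = 10, JF = 9.36, DF = 4, by the inverse law of cosines:
  cos(∠DJF) = (JD² + JF² - DF²) / (2·JD·JF)
  ∠DJF = 23.55°

Step 8: From JF = 9.36, JG = 7, FG = 3, by the inverse law of cosines:
  cos(∠FJG) = (JF² + JG² - FG²) / (2·JF·JG)
  ∠FJG = 13.09°

Step 9: From EG = √85, EJ = 6, GJ = 7, by the inverse law of cosines:
  cos(∠GEJ) = (EG² + EJ² - GJ²) / (2·EG·EJ)
  ∠GEJ = 49.4°

Step 10: From FD = 4, FJ = 9.36, DJ = 10, by the inverse law of cosines:
  cos(∠DFJ) = (FD² + FJ² - DJ²) / (2·FD·FJ)
  ∠DFJ = 87.17°

Step 11: From FG = 3, FJ = 9.36, GJ = 7, by the inverse law of cosines:
  cos(∠GFJ) = (FG² + FJ² - GJ²) / (2·FG·FJ)
  ∠GFJ = 31.91°

Step 12: From MF = 7, MG = 4.65, FG = 3, by the inverse law of cosines:
  cos(∠FMG) = (MF² + MG² - FG²) / (2·MF·MG)
  ∠FMG = 18.82°

Step 13: From DF = 4, DJ = 10, FJ = 9.36, by the inverse law of cosines:
  cos(∠FDJ) = (DF² + DJ² - FJ²) / (2·DF·DJ)
  ∠FDJ = 69.28°

Step 14: From GM = 4.65, GN = 18.58, MN = 15, by the inverse law of cosines:
  cos(∠MGN) = (GM² + GN² - MN²) / (2·GM·GN)
  ∠MGN = 34.81°

Step 15: From NG = 18.58, NM = 15, GM = 4.65, by the inverse law of cosines:
  cos(∠GNM) = (NG² + NM² - GM²) / (2·NG·NM)
  ∠GNM = 10.19°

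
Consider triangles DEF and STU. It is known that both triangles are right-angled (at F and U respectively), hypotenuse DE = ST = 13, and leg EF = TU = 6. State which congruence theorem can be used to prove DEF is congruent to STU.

Consider the given information: both triangles are right-angled (at F and U respectively), hypotenuse DE = ST = 13, and leg EF = TU = 6
This is not SAS or ASA: SAS requires two sides and the included angle between them. ASA requires two angles and the side between them.
The correct criterion is HL. The hypotenuse and one leg of two right triangles are equal (Hypotenuse-Leg).

HL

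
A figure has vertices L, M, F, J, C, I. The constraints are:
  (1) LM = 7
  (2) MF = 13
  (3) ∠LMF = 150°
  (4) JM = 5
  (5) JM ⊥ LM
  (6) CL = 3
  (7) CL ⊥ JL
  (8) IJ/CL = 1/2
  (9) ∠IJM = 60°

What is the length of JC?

Step 1: By the law of cosines on triangle LMJ: LJ² = 7² + 5² − 2·7·5·cos(90°) = 74, so LJ = √74.
Step 2: By the law of cosines on triangle JLC: JC² = √74² + 3² − 2·√74·3·cos(90°) = 83, so JC = √83.

Therefore, the length of JC = √83.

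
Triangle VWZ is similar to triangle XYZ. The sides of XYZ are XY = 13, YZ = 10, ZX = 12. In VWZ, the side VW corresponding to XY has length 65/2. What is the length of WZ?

Similar triangles have proportional sides. Setting up the proportion:
VW / XY = WZ / YZ
65/2 / 13 = WZ / 10
WZ = 10 * 65/2 / 13 = 25.

25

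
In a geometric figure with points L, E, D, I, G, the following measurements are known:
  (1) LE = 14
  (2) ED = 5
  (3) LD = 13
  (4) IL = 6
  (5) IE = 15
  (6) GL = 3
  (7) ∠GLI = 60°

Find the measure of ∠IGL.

Step 1: By the law of cosines on triangle GLI: GI² = 3² + 6² − 2·3·6·cos(60°) = 27, so GI = 3·√3.
Step 2: By the inverse law of cosines on triangle IGL: cos(∠IGL) = ((3·√3)² + 3² − 6²) / (2·3·√3·3) = 0/31.18 = 0, so ∠IGL = 90°.

Therefore, the measure of angle ∠IGL = 90°.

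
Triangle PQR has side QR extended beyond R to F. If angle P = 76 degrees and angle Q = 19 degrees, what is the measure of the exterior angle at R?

Exterior angle = 76 + 19 = 95 degrees (exterior angle theorem).

95 degrees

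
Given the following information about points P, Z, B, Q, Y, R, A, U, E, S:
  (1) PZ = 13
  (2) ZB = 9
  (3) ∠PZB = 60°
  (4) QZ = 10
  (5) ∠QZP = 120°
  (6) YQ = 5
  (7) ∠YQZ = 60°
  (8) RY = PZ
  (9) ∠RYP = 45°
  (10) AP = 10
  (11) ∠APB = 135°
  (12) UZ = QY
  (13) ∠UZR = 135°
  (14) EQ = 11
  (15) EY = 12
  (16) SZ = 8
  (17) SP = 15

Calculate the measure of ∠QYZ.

Step 1: By the law of cosines on triangle YQZ: YZ² = 5² + 10² − 2·5·10·cos(60°) = 75, so YZ = 5·√3.
Step 2: By the inverse law of cosines on triangle QYZ: cos(∠QYZ) = (5² + (5·√3)² − 10²) / (2·5·5·√3) = 0/86.6 = 0, so ∠QYZ = 90°.

Therefore, the measure of angle ∠QYZ = 90°.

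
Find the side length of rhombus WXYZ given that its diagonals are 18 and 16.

The diagonals of a rhombus bisect each other at right angles.
Half-diagonals: 18/2 = 9 and 16/2 = 8
side = sqrt(9^2 + 8^2)
side = sqrt(81 + 64)
side = sqrt(145)

sqrt(145)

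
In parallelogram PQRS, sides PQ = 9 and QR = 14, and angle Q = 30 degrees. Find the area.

The area of a parallelogram equals the product of two adjacent sides times the sine of the included angle.
This is because the height equals 14 * sin(30°) = 7.
Area = 9 * 7 = 63

63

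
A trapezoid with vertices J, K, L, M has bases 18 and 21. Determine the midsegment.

midsegment = (18 + 21) / 2 = 39 / 2 = 39/2

39/2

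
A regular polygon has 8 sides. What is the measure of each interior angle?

Each interior angle of a regular n-gon is (n - 2) * 180 / n.
For n = 8: (8 - 2) * 180 / 8 = 1080/8 = 135 degrees.

135 degrees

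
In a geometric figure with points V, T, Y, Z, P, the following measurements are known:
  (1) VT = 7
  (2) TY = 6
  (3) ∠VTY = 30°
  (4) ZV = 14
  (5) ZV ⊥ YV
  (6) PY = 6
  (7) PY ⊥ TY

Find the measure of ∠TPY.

Step 1: By the law of cosines on triangle PYT: PT² = 6² + 6² − 2·6·6·cos(90°) = 72, so PT = 6·√2.
Step 2: By the inverse law of cosines on triangle TPY: cos(∠TPY) = ((6·√2)² + 6² − 6²) / (2·6·√2·6) = 72/101.82 = 0.7071, so ∠TPY = 45°.

Therefore, the measure of angle ∠TPY = 45°.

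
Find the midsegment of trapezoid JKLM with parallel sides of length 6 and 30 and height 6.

midsegment = (6 + 30) / 2 = 36 / 2 = 18

18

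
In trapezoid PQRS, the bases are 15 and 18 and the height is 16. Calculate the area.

Area of a trapezoid = (base1 + base2) * height / 2
Area = (15 + 18) * 16 / 2
Area = 33 * 16 / 2
Area = 528 / 2
Area = 264

264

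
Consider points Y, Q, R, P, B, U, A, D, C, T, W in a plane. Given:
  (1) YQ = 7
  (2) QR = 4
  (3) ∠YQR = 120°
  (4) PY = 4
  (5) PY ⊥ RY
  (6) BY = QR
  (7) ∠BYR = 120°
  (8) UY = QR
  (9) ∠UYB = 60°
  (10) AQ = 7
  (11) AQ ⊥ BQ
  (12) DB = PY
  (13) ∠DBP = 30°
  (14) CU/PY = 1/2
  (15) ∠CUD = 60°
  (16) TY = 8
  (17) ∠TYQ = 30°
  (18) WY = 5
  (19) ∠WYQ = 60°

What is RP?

Step 1: By the law of cosines on triangle RQY: RY² = 4² + 7² − 2·4·7·cos(120°) = 93, so RY = √93.
Step 2: By the law of cosines on triangle RYP: RP² = √93² + 4² − 2·√93·4·cos(90°) = 109, so RP = √109.

Therefore, the length of RP = √109.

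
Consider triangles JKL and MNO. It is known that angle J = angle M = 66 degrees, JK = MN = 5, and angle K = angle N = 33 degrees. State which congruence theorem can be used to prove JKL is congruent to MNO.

The given information provides:
angle J = angle M = 66 degrees, JK = MN = 5, and angle K = angle N = 33 degrees
This matches the ASA congruence theorem.
Two pairs of corresponding angles and the included side are equal (Angle-Side-Angle).

ASA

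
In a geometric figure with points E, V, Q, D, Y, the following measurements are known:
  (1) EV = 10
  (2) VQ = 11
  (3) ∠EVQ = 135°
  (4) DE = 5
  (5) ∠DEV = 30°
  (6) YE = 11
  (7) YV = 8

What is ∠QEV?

Step 1: By the law of cosines on triangle EVQ: EQ² = 10² + 11² − 2·10·11·cos(135°) = 376.56, so EQ ≈ 19.41.
Step 2: By the inverse law of cosines on triangle QEV: cos(∠QEV) = (19.41² + 10² − 11²) / (2·19.41·10) = 355.56/388.1 = 0.9162, so ∠QEV = 23.63°.

Therefore, the measure of angle ∠QEV = 23.63°.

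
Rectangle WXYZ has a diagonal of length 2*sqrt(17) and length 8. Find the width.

The diagonal of a rectangle forms a right triangle with the two sides.
Rearranging the Pythagorean theorem: missing side = sqrt(d^2 - known^2).
= sqrt(68 - 64) = sqrt(4) = 2.

2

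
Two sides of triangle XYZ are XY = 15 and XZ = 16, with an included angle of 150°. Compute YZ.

By the law of cosines: YZ^2 = XY^2 + XZ^2 - 2*XY*XZ*cos(X)
YZ^2 = 15^2 + 16^2 - 2*15*16*cos(150°)
YZ^2 = 225 + 256 - 480*(-sqrt(3)/2)
YZ^2 = 240*sqrt(3) + 481
YZ = sqrt(240*sqrt(3) + 481)

sqrt(240*sqrt(3) + 481)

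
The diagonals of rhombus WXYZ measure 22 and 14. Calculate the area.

Area of a rhombus = (d1 * d2) / 2
Area = (22 * 14) / 2
Area = 308 / 2
Area = 154

154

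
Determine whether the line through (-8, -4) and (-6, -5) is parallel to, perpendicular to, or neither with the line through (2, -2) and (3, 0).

Slope of line 1: m1 = (-5 - -4)/(-6 - -8) = -1/2 = -1/2
Slope of line 2: m2 = (0 - -2)/(3 - 2) = 2/1 = 2
m1 * m2 = (-1/2) * (2) = -1 = -1, so the lines are perpendicular.

Perpendicular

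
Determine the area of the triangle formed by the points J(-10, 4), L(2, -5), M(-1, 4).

Using the Shoelace formula for a triangle:
Area = (1/2)|x0(y1 - y2) + x1(y2 - y0) + x2(y0 - y1)|
Area = (1/2)|-10(-5 - 4) + 2(4 - 4) + -1(4 - -5)|
Area = (1/2)|90 + 0 + -9|
Area = (1/2)|81|
Area = (1/2)(81)
Area = 81/2

81/2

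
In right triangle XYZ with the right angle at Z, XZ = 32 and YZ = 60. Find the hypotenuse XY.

By the Pythagorean theorem: XY^2 = XZ^2 + YZ^2
XY^2 = 32^2 + 60^2 = 1024 + 3600 = 4624
XY = sqrt(4624) = 68

68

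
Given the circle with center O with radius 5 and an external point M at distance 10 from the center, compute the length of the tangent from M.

Let T be the point of tangency. Then OT ⊥ MT (radius ⊥ tangent).
In right triangle OTM: OM² = OT² + MT²
10² = 5² + MT²
MT² = 75, MT = 5*sqrt(3)

5*sqrt(3)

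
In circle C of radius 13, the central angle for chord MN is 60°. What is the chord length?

Chord length = 2r sin(θ/2)
= 2 × 13 × sin(60°/2)
= 2 × 13 × sin(30°)
= 13

13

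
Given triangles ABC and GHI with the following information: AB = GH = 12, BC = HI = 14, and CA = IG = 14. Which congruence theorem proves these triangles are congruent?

The given information provides:
AB = GH = 12, BC = HI = 14, and CA = IG = 14
This matches the SSS congruence theorem.
All three pairs of corresponding sides are equal (Side-Side-Side).

SSS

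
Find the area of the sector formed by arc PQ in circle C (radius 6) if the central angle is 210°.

The full circle has area πr² = π(6)² = 36*pi.
The sector covers 210° out of 360°, a fraction of 7/12.
Sector area = 36*pi × 7/12 = 21*pi.

21*pi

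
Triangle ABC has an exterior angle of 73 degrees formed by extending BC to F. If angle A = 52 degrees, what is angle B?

The exterior angle theorem states that an exterior angle equals the sum of the two non-adjacent interior angles.
So 73 = 52 + angle B, which gives angle B = 73 - 52 = 21 degrees.

21 degrees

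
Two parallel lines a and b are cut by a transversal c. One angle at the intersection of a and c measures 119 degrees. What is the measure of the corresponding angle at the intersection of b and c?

Corresponding angles are equal: 119 degrees.

119 degrees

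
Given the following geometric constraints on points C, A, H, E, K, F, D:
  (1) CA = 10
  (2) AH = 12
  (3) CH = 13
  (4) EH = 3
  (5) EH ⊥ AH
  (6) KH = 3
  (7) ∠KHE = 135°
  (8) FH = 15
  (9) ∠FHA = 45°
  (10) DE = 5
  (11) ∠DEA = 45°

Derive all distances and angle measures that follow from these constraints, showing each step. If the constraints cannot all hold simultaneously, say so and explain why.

The constraints are consistent.

Step 1: From AH = 12, HE = 3, and ∠AHE = 90°, by the law of cosines:
  AE² = AH² + HE² - 2·AH·HE·cos(90°) = 144 + 9 - 0 = 153
  AE = 3·√17

Step 2: From AH = 12, HF = 15, and ∠AHF = 45°, by the law of cosines:
  AF² = AH² + HF² - 2·AH·HF·cos(45°) = 144 + 225 - 254.6 = 114.4
  AF ≈ 10.7

Step 3: From EH = 3, HK = 3, and ∠EHK = 135°, by the law of cosines:
  EK² = EH² + HK² - 2·EH·HK·cos(135°) = 9 + 9 + 12.73 = 30.73
  EK ≈ 5.54

Step 4: From CA = 10, CH = 13, AH = 12, by the inverse law of cosines:
  cos(∠ACH) = (CA² + CH² - AH²) / (2·CA·CH)
  ∠ACH = 61.26°

Step 5: From AC = 10, AH = 12, CH = 13, by the inverse law of cosines:
  cos(∠CAH) = (AC² + AH² - CH²) / (2·AC·AH)
  ∠CAH = 71.79°

Step 6: From HA = 12, HC = 13, AC = 10, by the inverse law of cosines:
  cos(∠AHC) = (HA² + HC² - AC²) / (2·HA·HC)
  ∠AHC = 46.95°

Step 7: From AE = 3·√17, ED = 5, and ∠AED = 45°, by the law of cosines:
  AD² = AE² + ED² - 2·AE·ED·cos(45°) = 153 + 25 - 87.46 = 90.54
  AD ≈ 9.52

Step 8: From AE = 3·√17, AH = 12, EH = 3, by the inverse law of cosines:
  cos(∠EAH) = (AE² + AH² - EH²) / (2·AE·AH)
  ∠EAH = 14.04°

Step 9: From AF = 10.7, AH = 12, FH = 15, by the inverse law of cosines:
  cos(∠FAH) = (AF² + AH² - FH²) / (2·AF·AH)
  ∠FAH = 82.52°

Step 10: From EA = 3·√17, EH = 3, AH = 12, by the inverse law of cosines:
  cos(∠AEH) = (EA² + EH² - AH²) / (2·EA·EH)
  ∠AEH = 75.96°

Step 11: From EH = 3, EK = 5.54, HK = 3, by the inverse law of cosines:
  cos(∠HEK) = (EH² + EK² - HK²) / (2·EH·EK)
  ∠HEK = 22.5°

Step 12: From KE = 5.54, KH = 3, EH = 3, by the inverse law of cosines:
  cos(∠EKH) = (KE² + KH² - EH²) / (2·KE·KH)
  ∠EKH = 22.5°

Step 13: From FA = 10.7, FH = 15, AH = 12, by the inverse law of cosines:
  cos(∠AFH) = (FA² + FH² - AH²) / (2·FA·FH)
  ∠AFH = 52.48°

Step 14: From AD = 9.52, AE = 3·√17, DE = 5, by the inverse law of cosines:
  cos(∠DAE) = (AD² + AE² - DE²) / (2·AD·AE)
  ∠DAE = 21.81°

Step 15: From DA = 9.52, DE = 5, AE = 3·√17, by the inverse law of cosines:
  cos(∠ADE) = (DA² + DE² - AE²) / (2·DA·DE)
  ∠ADE = 113.19°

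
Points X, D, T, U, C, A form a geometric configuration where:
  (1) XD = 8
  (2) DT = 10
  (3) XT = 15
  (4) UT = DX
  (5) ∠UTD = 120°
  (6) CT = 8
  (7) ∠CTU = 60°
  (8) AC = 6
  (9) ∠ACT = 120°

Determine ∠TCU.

From the given relations: UT = DX = 8.
Step 1: By the law of cosines on triangle CTU: CU² = 8² + 8² − 2·8·8·cos(60°) = 64, so CU = 8.
Step 2: By the inverse law of cosines on triangle TCU: cos(∠TCU) = (8² + 8² − 8²) / (2·8·8) = 64/128 = 0.5, so ∠TCU = 60°.

Therefore, the measure of angle ∠TCU = 60°.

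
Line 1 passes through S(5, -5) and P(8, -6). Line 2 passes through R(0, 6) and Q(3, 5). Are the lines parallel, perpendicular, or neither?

Slope of line 1: m1 = (-6 - -5)/(8 - 5) = -1/3 = -1/3
Slope of line 2: m2 = (5 - 6)/(3 - 0) = -1/3 = -1/3
Since m1 = m2 = -1/3, the lines are parallel.

Parallel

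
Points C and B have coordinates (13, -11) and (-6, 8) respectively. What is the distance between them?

d = sqrt((-19)^2 + (19)^2) = sqrt(722) = 19*sqrt(2)

19*sqrt(2)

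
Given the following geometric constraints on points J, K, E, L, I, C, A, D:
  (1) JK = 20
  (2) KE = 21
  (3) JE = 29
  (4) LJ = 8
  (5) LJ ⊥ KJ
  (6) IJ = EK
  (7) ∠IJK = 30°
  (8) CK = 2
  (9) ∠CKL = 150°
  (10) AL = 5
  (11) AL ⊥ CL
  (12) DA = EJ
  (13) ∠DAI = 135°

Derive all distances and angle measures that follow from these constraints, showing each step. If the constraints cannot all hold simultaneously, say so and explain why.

The constraints are consistent.

From the given relations:
  IJ = EK = 21
  DA = EJ = 29

Step 1: From KJ = 20, JL = 8, and ∠KJL = 90°, by the law of cosines:
  KL² = KJ² + JL² - 2·KJ·JL·cos(90°) = 400 + 64 - 0 = 464
  KL = 4·√29

Step 2: From KJ = 20, JI = 21, and ∠KJI = 30°, by the law of cosines:
  KI² = KJ² + JI² - 2·KJ·JI·cos(30°) = 400 + 441 - 727.5 = 113.5
  KI ≈ 10.66

Step 3: From JE = 29, JK = 20, EK = 21, by the inverse law of cosines:
  cos(∠EJK) = (JE² + JK² - EK²) / (2·JE·JK)
  ∠EJK = 46.4°

Step 4: From KE = 21, KJ = 20, EJ = 29, by the inverse law of cosines:
  cos(∠EKJ) = (KE² + KJ² - EJ²) / (2·KE·KJ)
  ∠EKJ = 90°

Step 5: From EJ = 29, EK = 21, JK = 20, by the inverse law of cosines:
  cos(∠JEK) = (EJ² + EK² - JK²) / (2·EJ·EK)
  ∠JEK = 43.6°

Step 6: From LK = 4·√29, KC = 2, and ∠LKC = 150°, by the law of cosines:
  LC² = LK² + KC² - 2·LK·KC·cos(150°) = 464 + 4 + 74.62 = 542.6
  LC ≈ 23.29

Step 7: From KI = 10.66, KJ = 20, IJ = 21, by the inverse law of cosines:
  cos(∠IKJ) = (KI² + KJ² - IJ²) / (2·KI·KJ)
  ∠IKJ = 80.2°

Step 8: From KJ = 20, KL = 4·√29, JL = 8, by the inverse law of cosines:
  cos(∠JKL) = (KJ² + KL² - JL²) / (2·KJ·KL)
  ∠JKL = 21.8°

Step 9: From LJ = 8, LK = 4·√29, JK = 20, by the inverse law of cosines:
  cos(∠JLK) = (LJ² + LK² - JK²) / (2·LJ·LK)
  ∠JLK = 68.2°

Step 10: From IJ = 21, IK = 10.66, JK = 20, by the inverse law of cosines:
  cos(∠JIK) = (IJ² + IK² - JK²) / (2·IJ·IK)
  ∠JIK = 69.8°

Step 11: From CL = 23.29, LA = 5, and ∠CLA = 90°, by the law of cosines:
  CA² = CL² + LA² - 2·CL·LA·cos(90°) = 542.6 + 25 - 0 = 567.6
  CA ≈ 23.82

Step 12: From LC = 23.29, LK = 4·√29, CK = 2, by the inverse law of cosines:
  cos(∠CLK) = (LC² + LK² - CK²) / (2·LC·LK)
  ∠CLK = 2.46°

Step 13: From CK = 2, CL = 23.29, KL = 4·√29, by the inverse law of cosines:
  cos(∠KCL) = (CK² + CL² - KL²) / (2·CK·CL)
  ∠KCL = 27.54°

Step 14: From CA = 23.82, CL = 23.29, AL = 5, by the inverse law of cosines:
  cos(∠ACL) = (CA² + CL² - AL²) / (2·CA·CL)
  ∠ACL = 12.11°

Step 15: From AC = 23.82, AL = 5, CL = 23.29, by the inverse law of cosines:
  cos(∠CAL) = (AC² + AL² - CL²) / (2·AC·AL)
  ∠CAL = 77.89°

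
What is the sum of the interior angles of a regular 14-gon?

The sum of interior angles of an n-sided polygon is (n - 2) * 180.
For n = 14: (14 - 2) * 180 = 12 * 180 = 2160 degrees.

2160 degrees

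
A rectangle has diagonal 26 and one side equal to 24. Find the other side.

b = sqrt(d^2 - a^2) = sqrt(676 - 576) = sqrt(100) = 10

10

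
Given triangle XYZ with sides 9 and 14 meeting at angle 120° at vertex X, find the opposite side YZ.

By the law of cosines: YZ^2 = XY^2 + XZ^2 - 2*XY*XZ*cos(X)
YZ^2 = 9^2 + 14^2 - 2*9*14*cos(120°)
YZ^2 = 81 + 196 - 252*(-1/2)
YZ^2 = 403
YZ = sqrt(403)

sqrt(403)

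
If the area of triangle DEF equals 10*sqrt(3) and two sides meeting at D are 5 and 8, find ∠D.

Area = (1/2) * a * b * sin(C)
sin(C) = 2 * Area / (a * b)
sin(C) = 2 * 10*sqrt(3) / (5 * 8)
sin(C) = sqrt(3)/2
C = arcsin(sqrt(3)/2) = 60°
Since sin(180° - C) = sin(C), the obtuse angle 120° gives the same area, so C = 60° or C = 120°.

60° or 120°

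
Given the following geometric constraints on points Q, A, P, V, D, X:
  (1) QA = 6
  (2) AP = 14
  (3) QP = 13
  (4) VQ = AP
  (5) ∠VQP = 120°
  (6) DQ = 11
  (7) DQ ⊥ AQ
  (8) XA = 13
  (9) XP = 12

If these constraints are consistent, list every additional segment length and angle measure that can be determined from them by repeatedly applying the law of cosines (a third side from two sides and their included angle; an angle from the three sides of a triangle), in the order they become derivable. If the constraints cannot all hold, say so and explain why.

The constraints are consistent. Derivable facts, in order:
After 1 step:
- AD = √157
- PV ≈ 23.39
- ∠APQ = 25.33°
- ∠APX = 59.41°
- ∠AQP = 86.69°
- ∠AXP = 67.98°
- ∠PAQ = 67.98°
- ∠PAX = 52.62°
After 2 steps:
- ∠ADQ = 28.61°
- ∠DAQ = 61.39°
- ∠PVQ = 28.78°
- ∠QPV = 31.22°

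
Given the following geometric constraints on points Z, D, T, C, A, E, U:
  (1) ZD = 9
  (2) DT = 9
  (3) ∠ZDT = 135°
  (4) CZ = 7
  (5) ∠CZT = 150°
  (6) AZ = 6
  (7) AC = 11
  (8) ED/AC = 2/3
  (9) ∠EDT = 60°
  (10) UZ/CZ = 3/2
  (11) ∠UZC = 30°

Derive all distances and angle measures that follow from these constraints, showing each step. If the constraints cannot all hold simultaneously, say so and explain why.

The constraints are consistent.

From the given relations:
  ED = 2/3·AC = 2/3·11 ≈ 7.33
  UZ = 3/2·CZ = 3/2·7 ≈ 10.5

Step 1: From ZD = 9, DT = 9, and ∠ZDT = 135°, by the law of cosines:
  ZT² = ZD² + DT² - 2·ZD·DT·cos(135°) = 81 + 81 + 114.6 = 276.6
  ZT ≈ 16.63

Step 2: From TD = 9, DE = 7.33, and ∠TDE = 60°, by the law of cosines:
  TE² = TD² + DE² - 2·TD·DE·cos(60°) = 81 + 53.78 - 66 = 68.78
  TE ≈ 8.29

Step 3: From CZ = 7, ZU = 10.5, and ∠CZU = 30°, by the law of cosines:
  CU² = CZ² + ZU² - 2·CZ·ZU·cos(30°) = 49 + 110.2 - 127.3 = 31.94
  CU ≈ 5.65

Step 4: From ZA = 6, ZC = 7, AC = 11, by the inverse law of cosines:
  cos(∠AZC) = (ZA² + ZC² - AC²) / (2·ZA·ZC)
  ∠AZC = 115.38°

Step 5: From CA = 11, CZ = 7, AZ = 6, by the inverse law of cosines:
  cos(∠ACZ) = (CA² + CZ² - AZ²) / (2·CA·CZ)
  ∠ACZ = 29.53°

Step 6: From AC = 11, AZ = 6, CZ = 7, by the inverse law of cosines:
  cos(∠CAZ) = (AC² + AZ² - CZ²) / (2·AC·AZ)
  ∠CAZ = 35.1°

Step 7: From TZ = 16.63, ZC = 7, and ∠TZC = 150°, by the law of cosines:
  TC² = TZ² + ZC² - 2·TZ·ZC·cos(150°) = 276.6 + 49 + 201.6 = 527.2
  TC ≈ 22.96

Step 8: From ZD = 9, ZT = 16.63, DT = 9, by the inverse law of cosines:
  cos(∠DZT) = (ZD² + ZT² - DT²) / (2·ZD·ZT)
  ∠DZT = 22.5°

Step 9: From TD = 9, TE = 8.29, DE = 7.33, by the inverse law of cosines:
  cos(∠DTE) = (TD² + TE² - DE²) / (2·TD·TE)
  ∠DTE = 49.98°

Step 10: From TD = 9, TZ = 16.63, DZ = 9, by the inverse law of cosines:
  cos(∠DTZ) = (TD² + TZ² - DZ²) / (2·TD·TZ)
  ∠DTZ = 22.5°

Step 11: From CU = 5.65, CZ = 7, UZ = 10.5, by the inverse law of cosines:
  cos(∠UCZ) = (CU² + CZ² - UZ²) / (2·CU·CZ)
  ∠UCZ = 111.74°

Step 12: From ED = 7.33, ET = 8.29, DT = 9, by the inverse law of cosines:
  cos(∠DET) = (ED² + ET² - DT²) / (2·ED·ET)
  ∠DET = 70.02°

Step 13: From UC = 5.65, UZ = 10.5, CZ = 7, by the inverse law of cosines:
  cos(∠CUZ) = (UC² + UZ² - CZ²) / (2·UC·UZ)
  ∠CUZ = 38.26°

Step 14: From TC = 22.96, TZ = 16.63, CZ = 7, by the inverse law of cosines:
  cos(∠CTZ) = (TC² + TZ² - CZ²) / (2·TC·TZ)
  ∠CTZ = 8.77°

Step 15: From CT = 22.96, CZ = 7, TZ = 16.63, by the inverse law of cosines:
  cos(∠TCZ) = (CT² + CZ² - TZ²) / (2·CT·CZ)
  ∠TCZ = 21.23°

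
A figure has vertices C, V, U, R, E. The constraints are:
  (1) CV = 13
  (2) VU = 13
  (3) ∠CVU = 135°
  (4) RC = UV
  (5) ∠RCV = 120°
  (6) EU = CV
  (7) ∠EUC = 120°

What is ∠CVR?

From the given relations: RC = UV = 13.
Step 1: By the law of cosines on triangle VCR: VR² = 13² + 13² − 2·13·13·cos(120°) = 507, so VR = 13·√3.
Step 2: By the inverse law of cosines on triangle CVR: cos(∠CVR) = (13² + (13·√3)² − 13²) / (2·13·13·√3) = 507/585.43 = 0.866, so ∠CVR = 30°.

Therefore, the measure of angle ∠CVR = 30°.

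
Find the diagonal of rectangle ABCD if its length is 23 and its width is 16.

A rectangle's diagonal splits it into two right triangles, with the diagonal as the hypotenuse.
By the Pythagorean theorem, d^2 = 23^2 + 16^2 = 785.
Therefore d = sqrt(785).

sqrt(785)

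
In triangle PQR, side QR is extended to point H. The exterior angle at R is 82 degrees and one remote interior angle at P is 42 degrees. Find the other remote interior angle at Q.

angle Q = 82 - 42 = 40 degrees (exterior angle theorem).

40 degrees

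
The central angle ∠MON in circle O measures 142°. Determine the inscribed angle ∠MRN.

An inscribed angle intercepts an arc from a point on the circle, while the central angle intercepts the same arc from the center.
The inscribed angle is always half the central angle: 142° / 2 = 71°.

71°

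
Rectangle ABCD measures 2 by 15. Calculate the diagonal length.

Using the Pythagorean theorem:
d² = 2² + 15² = 4 + 225 = 229
d = sqrt(229)

sqrt(229)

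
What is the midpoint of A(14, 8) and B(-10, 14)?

M = ((x₁ + x₂)/2, (y₁ + y₂)/2)
= ((14 + -10)/2, (8 + 14)/2)
= (4/2, 22/2) = (2, 11)

(2, 11)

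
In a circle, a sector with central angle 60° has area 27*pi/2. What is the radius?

Sector area A = πr² × θ/360, so r² = 360A / (πθ).
r² = 360 × 27*pi/2 / (π × 60)
r² = 81
r = 9

9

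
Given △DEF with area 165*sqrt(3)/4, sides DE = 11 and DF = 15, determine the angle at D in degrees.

Area = (1/2) * a * b * sin(C)
sin(C) = 2 * Area / (a * b)
sin(C) = 2 * 165*sqrt(3)/4 / (11 * 15)
sin(C) = sqrt(3)/2
C = arcsin(sqrt(3)/2) = 60°
Since sin(180° - C) = sin(C), the obtuse angle 120° gives the same area, so C = 60° or C = 120°.

60° or 120°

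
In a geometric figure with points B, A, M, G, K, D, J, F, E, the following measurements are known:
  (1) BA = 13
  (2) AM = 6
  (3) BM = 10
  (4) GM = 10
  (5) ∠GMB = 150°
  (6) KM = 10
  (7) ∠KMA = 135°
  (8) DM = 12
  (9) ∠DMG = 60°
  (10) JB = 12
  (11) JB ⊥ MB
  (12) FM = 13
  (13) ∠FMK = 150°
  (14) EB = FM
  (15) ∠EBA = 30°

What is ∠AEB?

From the given relations: EB = FM = 13.
Step 1: By the law of cosines on triangle EBA: EA² = 13² + 13² − 2·13·13·cos(30°) = 45.28, so EA ≈ 6.73.
Step 2: By the inverse law of cosines on triangle AEB: cos(∠AEB) = (6.73² + 13² − 13²) / (2·6.73·13) = 45.28/174.96 = 0.2588, so ∠AEB = 75°.

Therefore, the measure of angle ∠AEB = 75°.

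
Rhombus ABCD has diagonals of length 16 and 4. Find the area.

Area = (16 * 4) / 2 = 64 / 2 = 32

32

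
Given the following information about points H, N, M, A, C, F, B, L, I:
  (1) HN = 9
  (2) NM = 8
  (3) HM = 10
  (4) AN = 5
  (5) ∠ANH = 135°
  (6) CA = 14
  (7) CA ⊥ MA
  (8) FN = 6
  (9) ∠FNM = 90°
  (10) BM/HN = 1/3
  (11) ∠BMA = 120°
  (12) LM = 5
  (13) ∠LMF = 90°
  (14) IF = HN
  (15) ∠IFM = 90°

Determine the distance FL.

Step 1: By the law of cosines on triangle FNM: FM² = 6² + 8² − 2·6·8·cos(90°) = 100, so FM = 10.
Step 2: By the law of cosines on triangle FML: FL² = 10² + 5² − 2·10·5·cos(90°) = 125, so FL = 5·√5.

Therefore, the length of FL = 5·√5.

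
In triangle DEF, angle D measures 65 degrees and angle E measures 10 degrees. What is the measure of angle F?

Let angle F = x. Then 65 + 10 + x = 180.
x = 180 - 75 = 105 degrees.

105 degrees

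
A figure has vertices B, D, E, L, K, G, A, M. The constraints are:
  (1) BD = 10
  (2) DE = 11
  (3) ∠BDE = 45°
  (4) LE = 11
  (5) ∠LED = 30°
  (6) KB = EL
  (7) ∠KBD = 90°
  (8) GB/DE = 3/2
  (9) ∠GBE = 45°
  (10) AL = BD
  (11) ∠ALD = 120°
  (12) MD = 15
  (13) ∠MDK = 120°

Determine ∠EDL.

Step 1: By the law of cosines on triangle DEL: DL² = 11² + 11² − 2·11·11·cos(30°) = 32.42, so DL ≈ 5.69.
Step 2: By the inverse law of cosines on triangle EDL: cos(∠EDL) = (11² + 5.69² − 11²) / (2·11·5.69) = 32.42/125.27 = 0.2588, so ∠EDL = 75°.

Therefore, the measure of angle ∠EDL = 75°.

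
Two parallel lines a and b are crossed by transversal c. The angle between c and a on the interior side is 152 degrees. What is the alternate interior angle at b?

Alternate interior angles are equal: 152 degrees.

152 degrees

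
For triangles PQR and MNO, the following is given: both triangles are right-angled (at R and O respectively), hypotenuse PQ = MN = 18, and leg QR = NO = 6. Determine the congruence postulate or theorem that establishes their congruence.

Consider the given information: both triangles are right-angled (at R and O respectively), hypotenuse PQ = MN = 18, and leg QR = NO = 6
This is not SSS or SAS: SSS requires all three pairs of sides, but we don't have that. SAS requires two sides and the included angle between them.
The correct criterion is HL. The hypotenuse and one leg of two right triangles are equal (Hypotenuse-Leg).

HL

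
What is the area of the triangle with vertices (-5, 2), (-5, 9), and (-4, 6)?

Shoelace: Area = (1/2)|-5(9-6) + -5(6-2) + -4(2-9)| = (1/2)(7) = 7/2

7/2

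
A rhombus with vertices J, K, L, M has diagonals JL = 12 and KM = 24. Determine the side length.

In a rhombus, the diagonals bisect each other perpendicularly, creating four congruent right triangles.
Each triangle has legs 6 (half of 12) and 12 (half of 24).
The hypotenuse of each right triangle is a side of the rhombus:
side = sqrt(6^2 + 12^2) = sqrt(180) = 6*sqrt(5)

6*sqrt(5)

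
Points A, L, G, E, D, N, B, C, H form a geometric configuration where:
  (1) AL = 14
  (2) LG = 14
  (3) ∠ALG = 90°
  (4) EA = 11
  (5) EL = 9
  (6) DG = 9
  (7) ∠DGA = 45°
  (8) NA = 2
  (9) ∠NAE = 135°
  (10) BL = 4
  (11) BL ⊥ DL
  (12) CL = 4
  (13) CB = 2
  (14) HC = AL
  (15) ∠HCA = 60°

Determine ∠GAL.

Step 1: By the law of cosines on triangle ALG: AG² = 14² + 14² − 2·14·14·cos(90°) = 392, so AG = 14·√2.
Step 2: By the inverse law of cosines on triangle GAL: cos(∠GAL) = ((14·√2)² + 14² − 14²) / (2·14·√2·14) = 392/554.37 = 0.7071, so ∠GAL = 45°.

Therefore, the measure of angle ∠GAL = 45°.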